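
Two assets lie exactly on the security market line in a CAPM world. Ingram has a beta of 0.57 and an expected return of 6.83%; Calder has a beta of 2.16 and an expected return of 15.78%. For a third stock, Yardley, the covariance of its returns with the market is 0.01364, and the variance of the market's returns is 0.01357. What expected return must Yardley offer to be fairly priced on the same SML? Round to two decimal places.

9.28%

MRP = (15.78% − 6.83%) / (2.16 − 0.57) = 5.6289%
R_f = 6.83% − 0.57 × 5.6289% = 3.6215%
β_Yardley = Cov / Var(R_m) = 0.01364 / 0.01357 = 1.0052
E(R_Yardley) = R_f + β × MRP = 3.6215% + 1.0052 × 5.6289% = 9.28%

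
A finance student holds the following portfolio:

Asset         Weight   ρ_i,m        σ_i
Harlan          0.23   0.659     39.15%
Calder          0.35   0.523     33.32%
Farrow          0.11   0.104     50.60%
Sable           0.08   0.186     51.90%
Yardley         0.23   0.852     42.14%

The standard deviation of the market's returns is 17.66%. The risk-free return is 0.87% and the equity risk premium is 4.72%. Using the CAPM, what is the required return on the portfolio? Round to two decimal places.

β_Harlan = 0.659 × 39.15% / 17.66% = 1.4609
β_Calder = 0.523 × 33.32% / 17.66% = 0.9868
β_Farrow = 0.104 × 50.60% / 17.66% = 0.2980
β_Sable = 0.186 × 51.90% / 17.66% = 0.5466
β_Yardley = 0.852 × 42.14% / 17.66% = 2.0330
β_P = Σ w_i β_i = 0.23×1.4609 + 0.35×0.9868 + 0.11×0.2980 + 0.08×0.5466 + 0.23×2.0330 = 1.2255
E(R_P) = R_f + β_P × MRP = 0.87% + 1.2255 × 4.72% = 6.65%

6.65%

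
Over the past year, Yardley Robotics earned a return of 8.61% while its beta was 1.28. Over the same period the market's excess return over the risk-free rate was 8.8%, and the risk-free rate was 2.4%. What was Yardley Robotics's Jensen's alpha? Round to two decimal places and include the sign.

-5.05%

CAPM benchmark = R_f + β(R_m − R_f) = 2.4% + 1.28 × 8.8% = 13.6640%
α = actual − benchmark = 8.61% − 13.6640% = -5.05%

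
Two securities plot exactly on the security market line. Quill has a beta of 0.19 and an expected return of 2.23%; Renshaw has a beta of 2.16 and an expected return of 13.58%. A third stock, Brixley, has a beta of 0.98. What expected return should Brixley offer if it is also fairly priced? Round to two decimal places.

MRP (SML slope) = (13.58% − 2.23%) / (2.16 − 0.19) = 11.35% / 1.97 = 5.7614%
R_f (intercept) = 2.23% − 0.19 × 5.7614% = 1.1353%
E(R_Brixley) = R_f + β × MRP = 1.1353% + 0.98 × 5.7614% = 6.78%

6.78%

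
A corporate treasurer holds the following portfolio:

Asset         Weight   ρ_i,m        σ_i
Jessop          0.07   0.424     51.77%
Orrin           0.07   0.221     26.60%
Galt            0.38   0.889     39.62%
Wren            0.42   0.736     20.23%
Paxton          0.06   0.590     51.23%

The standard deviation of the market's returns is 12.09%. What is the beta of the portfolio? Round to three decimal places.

1.935

β_Jessop = 0.424 × 51.77% / 12.09% = 1.8156
β_Orrin = 0.221 × 26.60% / 12.09% = 0.4862
β_Galt = 0.889 × 39.62% / 12.09% = 2.9133
β_Wren = 0.736 × 20.23% / 12.09% = 1.2315
β_Paxton = 0.590 × 51.23% / 12.09% = 2.5001
β_P = Σ w_i β_i = 0.07×1.8156 + 0.07×0.4862 + 0.38×2.9133 + 0.42×1.2315 + 0.06×2.5001 = 1.9354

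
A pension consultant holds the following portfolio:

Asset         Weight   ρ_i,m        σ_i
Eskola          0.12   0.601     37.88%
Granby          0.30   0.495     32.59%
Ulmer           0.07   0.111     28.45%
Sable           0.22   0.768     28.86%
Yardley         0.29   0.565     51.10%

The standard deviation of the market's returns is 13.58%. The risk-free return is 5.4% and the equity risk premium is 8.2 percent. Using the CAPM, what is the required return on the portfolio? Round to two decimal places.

β_Eskola = 0.601 × 37.88% / 13.58% = 1.6764
β_Granby = 0.495 × 32.59% / 13.58% = 1.1879
β_Ulmer = 0.111 × 28.45% / 13.58% = 0.2325
β_Sable = 0.768 × 28.86% / 13.58% = 1.6321
β_Yardley = 0.565 × 51.10% / 13.58% = 2.1260
β_P = Σ w_i β_i = 0.12×1.6764 + 0.30×1.1879 + 0.07×0.2325 + 0.22×1.6321 + 0.29×2.1260 = 1.5494
E(R_P) = R_f + β_P × MRP = 5.4% + 1.5494 × 8.2% = 18.11%

18.11%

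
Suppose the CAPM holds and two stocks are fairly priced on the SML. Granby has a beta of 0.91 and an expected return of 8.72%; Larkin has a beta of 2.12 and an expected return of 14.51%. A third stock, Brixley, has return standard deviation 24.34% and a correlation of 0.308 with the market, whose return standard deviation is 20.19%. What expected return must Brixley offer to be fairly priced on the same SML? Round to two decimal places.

6.14%

MRP = (14.51% − 8.72%) / (2.12 − 0.91) = 4.7851%
R_f = 8.72% − 0.91 × 4.7851% = 4.3656%
β_Brixley = ρ·σ_i/σ_m = 0.308 × 24.34 / 20.19 = 0.3713
E(R_Brixley) = R_f + β × MRP = 4.3656% + 0.3713 × 4.7851% = 6.14%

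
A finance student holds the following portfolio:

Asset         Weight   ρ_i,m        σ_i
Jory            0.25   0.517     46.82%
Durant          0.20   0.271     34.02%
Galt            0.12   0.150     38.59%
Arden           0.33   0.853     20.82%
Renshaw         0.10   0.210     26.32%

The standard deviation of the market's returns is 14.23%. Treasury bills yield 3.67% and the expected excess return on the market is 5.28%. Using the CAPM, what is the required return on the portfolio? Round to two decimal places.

β_Jory = 0.517 × 46.82% / 14.23% = 1.7010
β_Durant = 0.271 × 34.02% / 14.23% = 0.6479
β_Galt = 0.150 × 38.59% / 14.23% = 0.4068
β_Arden = 0.853 × 20.82% / 14.23% = 1.2480
β_Renshaw = 0.210 × 26.32% / 14.23% = 0.3884
β_P = Σ w_i β_i = 0.25×1.7010 + 0.20×0.6479 + 0.12×0.4068 + 0.33×1.2480 + 0.10×0.3884 = 1.0543
E(R_P) = R_f + β_P × MRP = 3.67% + 1.0543 × 5.28% = 9.24%

9.24%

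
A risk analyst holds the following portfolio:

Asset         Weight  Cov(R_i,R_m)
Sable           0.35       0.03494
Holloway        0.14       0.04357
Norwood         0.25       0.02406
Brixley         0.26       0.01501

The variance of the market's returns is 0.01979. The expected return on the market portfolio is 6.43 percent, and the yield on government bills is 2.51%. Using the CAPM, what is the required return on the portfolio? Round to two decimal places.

8.11%

β_Sable = 0.03494 / 0.01979 = 1.7655
β_Holloway = 0.04357 / 0.01979 = 2.2016
β_Norwood = 0.02406 / 0.01979 = 1.2158
β_Brixley = 0.01501 / 0.01979 = 0.7585
β_P = Σ w_i β_i = 0.35×1.7655 + 0.14×2.2016 + 0.25×1.2158 + 0.26×0.7585 = 1.4273
MRP = 6.43% − 2.51% = 3.92%
E(R_P) = R_f + β_P × MRP = 2.51% + 1.4273 × 3.92% = 8.11%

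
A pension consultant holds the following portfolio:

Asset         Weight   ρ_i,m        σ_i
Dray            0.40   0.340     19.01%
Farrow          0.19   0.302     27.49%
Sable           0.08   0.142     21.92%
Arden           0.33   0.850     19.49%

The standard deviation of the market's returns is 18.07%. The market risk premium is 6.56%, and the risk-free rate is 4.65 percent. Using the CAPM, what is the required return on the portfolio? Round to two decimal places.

8.24%

β_Dray = 0.340 × 19.01% / 18.07% = 0.3577
β_Farrow = 0.302 × 27.49% / 18.07% = 0.4594
β_Sable = 0.142 × 21.92% / 18.07% = 0.1723
β_Arden = 0.850 × 19.49% / 18.07% = 0.9168
β_P = Σ w_i β_i = 0.40×0.3577 + 0.19×0.4594 + 0.08×0.1723 + 0.33×0.9168 = 0.5467
E(R_P) = R_f + β_P × MRP = 4.65% + 0.5467 × 6.56% = 8.24%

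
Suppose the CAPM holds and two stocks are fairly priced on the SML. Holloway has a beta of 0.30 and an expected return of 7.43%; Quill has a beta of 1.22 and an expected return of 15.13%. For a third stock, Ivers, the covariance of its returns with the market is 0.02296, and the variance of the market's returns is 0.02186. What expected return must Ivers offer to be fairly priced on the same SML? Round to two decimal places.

13.71%

MRP = (15.13% − 7.43%) / (1.22 − 0.30) = 8.3696%
R_f = 7.43% − 0.30 × 8.3696% = 4.9191%
β_Ivers = Cov / Var(R_m) = 0.02296 / 0.02186 = 1.0503
E(R_Ivers) = R_f + β × MRP = 4.9191% + 1.0503 × 8.3696% = 13.71%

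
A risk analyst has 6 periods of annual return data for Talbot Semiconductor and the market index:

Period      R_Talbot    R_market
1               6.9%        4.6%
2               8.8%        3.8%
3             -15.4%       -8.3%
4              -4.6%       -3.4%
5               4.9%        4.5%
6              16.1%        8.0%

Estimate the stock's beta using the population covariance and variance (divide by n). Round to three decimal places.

Mean R_i = (6.9 + 8.8 − 15.4 − 4.6 + 4.9 + 16.1) / 6 = 2.7833%
Mean R_m = (4.6 + 3.8 − 8.3 − 3.4 + 4.5 + 8.0) / 6 = 1.5333%
Σ(R_i − R̄_i)(R_m − R̄_m) = 333.8833  ⇒  Cov = 333.8833 / 6 = 55.6472
Σ(R_m − R̄_m)² = 186.1933  ⇒  Var(R_m) = 186.1933 / 6 = 31.0322
β = Cov / Var(R_m) = 55.6472 / 31.0322 = 1.7932

1.793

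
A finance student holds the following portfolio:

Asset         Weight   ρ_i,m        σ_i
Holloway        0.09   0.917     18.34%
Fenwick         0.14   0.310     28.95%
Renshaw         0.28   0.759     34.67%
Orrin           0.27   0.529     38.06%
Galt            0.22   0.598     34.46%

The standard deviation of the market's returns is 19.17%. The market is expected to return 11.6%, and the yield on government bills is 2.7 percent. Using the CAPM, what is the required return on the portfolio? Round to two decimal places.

β_Holloway = 0.917 × 18.34% / 19.17% = 0.8773
β_Fenwick = 0.310 × 28.95% / 19.17% = 0.4682
β_Renshaw = 0.759 × 34.67% / 19.17% = 1.3727
β_Orrin = 0.529 × 38.06% / 19.17% = 1.0503
β_Galt = 0.598 × 34.46% / 19.17% = 1.0750
β_P = Σ w_i β_i = 0.09×0.8773 + 0.14×0.4682 + 0.28×1.3727 + 0.27×1.0503 + 0.22×1.0750 = 1.0489
MRP = 11.6% − 2.7% = 8.90%
E(R_P) = R_f + β_P × MRP = 2.7% + 1.0489 × 8.9% = 12.04%

12.04%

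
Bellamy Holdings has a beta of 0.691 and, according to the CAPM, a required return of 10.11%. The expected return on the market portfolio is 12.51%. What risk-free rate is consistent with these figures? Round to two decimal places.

E(R) = R_f + β(E(R_m) − R_f) = R_f(1 − β) + β·E(R_m)
10.11% = R_f × (1 − 0.691) + 0.691 × 12.51%
10.11% = R_f × 0.309 + 8.64441%
R_f = (10.11% − 8.64441%) / 0.309 = 4.74%

4.74%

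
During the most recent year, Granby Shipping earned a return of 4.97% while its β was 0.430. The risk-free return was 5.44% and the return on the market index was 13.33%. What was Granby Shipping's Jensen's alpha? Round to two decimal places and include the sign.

Market excess return = 13.33% − 5.44% = 7.89%
CAPM benchmark = R_f + β(R_m − R_f) = 5.44% + 0.430 × 7.89% = 8.83270%
α = actual − benchmark = 4.97% − 8.83270% = -3.86%

-3.86%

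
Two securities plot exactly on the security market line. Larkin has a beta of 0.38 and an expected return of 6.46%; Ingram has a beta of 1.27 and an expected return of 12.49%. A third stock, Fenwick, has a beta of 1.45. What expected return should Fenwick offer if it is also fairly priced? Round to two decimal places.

MRP (SML slope) = (12.49% − 6.46%) / (1.27 − 0.38) = 6.03% / 0.89 = 6.7753%
R_f (intercept) = 6.46% − 0.38 × 6.7753% = 3.8854%
E(R_Fenwick) = R_f + β × MRP = 3.8854% + 1.45 × 6.7753% = 13.71%

13.71%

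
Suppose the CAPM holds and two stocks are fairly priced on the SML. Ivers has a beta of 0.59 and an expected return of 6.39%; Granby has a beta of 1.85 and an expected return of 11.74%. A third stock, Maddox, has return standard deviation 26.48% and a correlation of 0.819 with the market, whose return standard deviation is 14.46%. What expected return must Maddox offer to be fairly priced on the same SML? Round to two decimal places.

MRP = (11.74% − 6.39%) / (1.85 − 0.59) = 4.2460%
R_f = 6.39% − 0.59 × 4.2460% = 3.8849%
β_Maddox = ρ·σ_i/σ_m = 0.819 × 26.48 / 14.46 = 1.4998
E(R_Maddox) = R_f + β × MRP = 3.8849% + 1.4998 × 4.2460% = 10.25%

10.25%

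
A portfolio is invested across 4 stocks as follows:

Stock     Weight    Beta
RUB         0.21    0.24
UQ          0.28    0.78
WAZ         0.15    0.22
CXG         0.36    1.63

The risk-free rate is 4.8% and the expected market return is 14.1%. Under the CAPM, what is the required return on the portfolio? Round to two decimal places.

13.06%

β_P = Σ w_i β_i = 0.21×0.24 + 0.28×0.78 + 0.15×0.22 + 0.36×1.63 = 0.8886
MRP = 14.1% − 4.8% = 9.30%
E(R_P) = R_f + β_P × MRP = 4.8% + 0.8886 × 9.3% = 13.06%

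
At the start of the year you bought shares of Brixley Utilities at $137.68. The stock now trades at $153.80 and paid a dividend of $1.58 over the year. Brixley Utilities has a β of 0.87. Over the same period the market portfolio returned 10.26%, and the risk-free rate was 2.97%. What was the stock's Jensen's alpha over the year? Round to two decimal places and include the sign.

Realised HPR = (P1 + D1 − P0) / P0 = (153.80 + 1.58 − 137.68) / 137.68 = 17.70 / 137.68 = 12.8559%
MRP = 10.26% − 2.97% = 7.29%
CAPM required = R_f + β·MRP = 2.97% + 0.87 × 7.29% = 9.3123%
α = realised − required = 12.8559% − 9.3123% = +3.54%

+3.54%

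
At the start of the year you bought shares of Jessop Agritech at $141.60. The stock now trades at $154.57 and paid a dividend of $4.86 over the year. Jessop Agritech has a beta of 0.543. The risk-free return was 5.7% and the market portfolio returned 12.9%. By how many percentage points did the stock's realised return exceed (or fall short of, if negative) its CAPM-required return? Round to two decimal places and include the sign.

+2.98%

Realised HPR = (P1 + D1 − P0) / P0 = (154.57 + 4.86 − 141.60) / 141.60 = 17.83 / 141.60 = 12.5918%
MRP = 12.9% − 5.7% = 7.20%
CAPM required = R_f + β·MRP = 5.7% + 0.543 × 7.2% = 9.6096%
α = realised − required = 12.5918% − 9.6096% = +2.98%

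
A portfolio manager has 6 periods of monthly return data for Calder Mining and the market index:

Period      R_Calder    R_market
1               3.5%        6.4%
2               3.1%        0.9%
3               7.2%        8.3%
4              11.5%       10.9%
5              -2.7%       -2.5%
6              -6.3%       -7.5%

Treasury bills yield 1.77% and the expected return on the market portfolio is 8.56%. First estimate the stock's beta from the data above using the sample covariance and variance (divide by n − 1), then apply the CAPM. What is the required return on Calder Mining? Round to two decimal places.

Mean R_i = (3.5 + 3.1 + 7.2 + 11.5 − 2.7 − 6.3) / 6 = 2.7167%
Mean R_m = (6.4 + 0.9 + 8.3 + 10.9 − 2.5 − 7.5) / 6 = 2.7500%
Σ(R_i − R̄_i)(R_m − R̄_m) = 219.4750  ⇒  Cov = 219.4750 / 5 = 43.8950
Σ(R_m − R̄_m)² = 246.5950  ⇒  Var(R_m) = 246.5950 / 5 = 49.3190
β = Cov / Var(R_m) = 43.8950 / 49.3190 = 0.8900
MRP = 8.56% − 1.77% = 6.79%
E(R) = R_f + β × MRP = 1.77% + 0.8900 × 6.79% = 7.81%

7.81%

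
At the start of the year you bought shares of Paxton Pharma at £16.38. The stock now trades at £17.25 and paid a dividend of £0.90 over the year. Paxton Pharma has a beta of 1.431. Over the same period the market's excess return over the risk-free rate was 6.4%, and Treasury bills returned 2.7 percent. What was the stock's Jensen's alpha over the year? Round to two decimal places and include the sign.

-1.05%

Realised HPR = (P1 + D1 − P0) / P0 = (17.25 + 0.90 − 16.38) / 16.38 = 1.77 / 16.38 = 10.8059%
CAPM required = R_f + β·MRP = 2.7% + 1.431 × 6.4% = 11.8584%
α = realised − required = 10.8059% − 11.8584% = -1.05%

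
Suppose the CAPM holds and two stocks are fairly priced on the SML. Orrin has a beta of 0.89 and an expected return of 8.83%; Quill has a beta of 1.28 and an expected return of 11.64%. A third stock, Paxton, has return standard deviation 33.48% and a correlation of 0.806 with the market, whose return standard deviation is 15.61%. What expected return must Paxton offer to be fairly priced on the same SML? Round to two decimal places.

MRP = (11.64% − 8.83%) / (1.28 − 0.89) = 7.2051%
R_f = 8.83% − 0.89 × 7.2051% = 2.4175%
β_Paxton = ρ·σ_i/σ_m = 0.806 × 33.48 / 15.61 = 1.7287
E(R_Paxton) = R_f + β × MRP = 2.4175% + 1.7287 × 7.2051% = 14.87%

14.87%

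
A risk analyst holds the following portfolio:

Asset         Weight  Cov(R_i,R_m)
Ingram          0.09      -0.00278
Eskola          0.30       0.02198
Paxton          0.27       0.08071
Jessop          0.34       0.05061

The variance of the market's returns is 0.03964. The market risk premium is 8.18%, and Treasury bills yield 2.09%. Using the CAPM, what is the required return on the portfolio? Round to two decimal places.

11.45%

β_Ingram = -0.00278 / 0.03964 = -0.0701
β_Eskola = 0.02198 / 0.03964 = 0.5545
β_Paxton = 0.08071 / 0.03964 = 2.0361
β_Jessop = 0.05061 / 0.03964 = 1.2767
β_P = Σ w_i β_i = 0.09×-0.0701 + 0.30×0.5545 + 0.27×2.0361 + 0.34×1.2767 = 1.1439
E(R_P) = R_f + β_P × MRP = 2.09% + 1.1439 × 8.18% = 11.45%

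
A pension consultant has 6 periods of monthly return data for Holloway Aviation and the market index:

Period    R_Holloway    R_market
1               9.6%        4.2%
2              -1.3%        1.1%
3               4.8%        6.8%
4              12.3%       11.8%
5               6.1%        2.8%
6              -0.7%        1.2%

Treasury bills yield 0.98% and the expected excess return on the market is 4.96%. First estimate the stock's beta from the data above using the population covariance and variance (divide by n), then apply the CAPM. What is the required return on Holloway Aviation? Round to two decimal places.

6.28%

Mean R_i = (9.6 − 1.3 + 4.8 + 12.3 + 6.1 − 0.7) / 6 = 5.1333%
Mean R_m = (4.2 + 1.1 + 6.8 + 11.8 + 2.8 + 1.2) / 6 = 4.6500%
Σ(R_i − R̄_i)(R_m − R̄_m) = 89.6900  ⇒  Cov = 89.6900 / 6 = 14.9483
Σ(R_m − R̄_m)² = 83.8750  ⇒  Var(R_m) = 83.8750 / 6 = 13.9792
β = Cov / Var(R_m) = 14.9483 / 13.9792 = 1.0693
E(R) = R_f + β × MRP = 0.98% + 1.0693 × 4.96% = 6.28%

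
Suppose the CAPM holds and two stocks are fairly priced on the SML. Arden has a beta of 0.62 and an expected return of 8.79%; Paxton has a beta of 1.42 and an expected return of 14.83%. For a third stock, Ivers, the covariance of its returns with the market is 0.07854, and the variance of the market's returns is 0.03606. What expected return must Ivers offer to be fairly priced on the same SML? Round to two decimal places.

20.55%

MRP = (14.83% − 8.79%) / (1.42 − 0.62) = 7.5500%
R_f = 8.79% − 0.62 × 7.5500% = 4.1090%
β_Ivers = Cov / Var(R_m) = 0.07854 / 0.03606 = 2.1780
E(R_Ivers) = R_f + β × MRP = 4.1090% + 2.1780 × 7.5500% = 20.55%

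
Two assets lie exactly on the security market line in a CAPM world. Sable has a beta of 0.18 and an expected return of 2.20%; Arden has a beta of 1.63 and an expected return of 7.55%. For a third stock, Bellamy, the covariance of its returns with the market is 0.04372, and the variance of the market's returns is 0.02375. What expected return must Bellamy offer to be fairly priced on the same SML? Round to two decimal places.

8.33%

MRP = (7.55% − 2.20%) / (1.63 − 0.18) = 3.6897%
R_f = 2.20% − 0.18 × 3.6897% = 1.5359%
β_Bellamy = Cov / Var(R_m) = 0.04372 / 0.02375 = 1.8408
E(R_Bellamy) = R_f + β × MRP = 1.5359% + 1.8408 × 3.6897% = 8.33%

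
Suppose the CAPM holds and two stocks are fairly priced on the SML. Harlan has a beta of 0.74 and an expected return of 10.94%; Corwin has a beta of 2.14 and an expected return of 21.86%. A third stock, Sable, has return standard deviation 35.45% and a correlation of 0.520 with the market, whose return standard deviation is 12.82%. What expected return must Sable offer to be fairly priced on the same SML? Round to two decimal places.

16.38%

MRP = (21.86% − 10.94%) / (2.14 − 0.74) = 7.8000%
R_f = 10.94% − 0.74 × 7.8000% = 5.1680%
β_Sable = ρ·σ_i/σ_m = 0.520 × 35.45 / 12.82 = 1.4379
E(R_Sable) = R_f + β × MRP = 5.1680% + 1.4379 × 7.8000% = 16.38%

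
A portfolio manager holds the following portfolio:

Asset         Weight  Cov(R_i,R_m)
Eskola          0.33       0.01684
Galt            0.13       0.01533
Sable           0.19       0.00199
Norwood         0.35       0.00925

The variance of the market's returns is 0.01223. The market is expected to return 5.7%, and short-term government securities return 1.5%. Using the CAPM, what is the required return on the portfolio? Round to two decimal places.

β_Eskola = 0.01684 / 0.01223 = 1.3769
β_Galt = 0.01533 / 0.01223 = 1.2535
β_Sable = 0.00199 / 0.01223 = 0.1627
β_Norwood = 0.00925 / 0.01223 = 0.7563
β_P = Σ w_i β_i = 0.33×1.3769 + 0.13×1.2535 + 0.19×0.1627 + 0.35×0.7563 = 0.9130
MRP = 5.7% − 1.5% = 4.20%
E(R_P) = R_f + β_P × MRP = 1.5% + 0.9130 × 4.2% = 5.33%

5.33%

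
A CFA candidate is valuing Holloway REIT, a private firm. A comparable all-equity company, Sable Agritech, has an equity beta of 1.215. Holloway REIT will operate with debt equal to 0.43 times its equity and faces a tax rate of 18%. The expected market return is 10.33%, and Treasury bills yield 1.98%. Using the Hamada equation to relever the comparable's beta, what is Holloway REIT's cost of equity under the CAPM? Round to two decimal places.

15.70%

β_L = β_U × [1 + (1 − t)(D/E)] = 1.215 × [1 + (1 − 0.18) × 0.43]
    = 1.215 × [1 + 0.82 × 0.43] = 1.215 × 1.3526 = 1.6434
MRP = 10.33% − 1.98% = 8.35%
E(R) = R_f + β_L × MRP = 1.98% + 1.6434 × 8.35% = 15.70%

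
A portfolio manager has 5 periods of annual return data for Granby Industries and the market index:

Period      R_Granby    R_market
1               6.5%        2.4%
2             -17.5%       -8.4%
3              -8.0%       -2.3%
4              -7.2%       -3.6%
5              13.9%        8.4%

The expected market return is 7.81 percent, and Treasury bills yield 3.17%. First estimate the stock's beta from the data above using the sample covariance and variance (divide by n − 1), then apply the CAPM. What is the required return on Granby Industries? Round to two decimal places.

12.16%

Mean R_i = (6.5 − 17.5 − 8.0 − 7.2 + 13.9) / 5 = -2.4600%
Mean R_m = (2.4 − 8.4 − 2.3 − 3.6 + 8.4) / 5 = -0.7000%
Σ(R_i − R̄_i)(R_m − R̄_m) = 315.0700  ⇒  Cov = 315.0700 / 4 = 78.7675
Σ(R_m − R̄_m)² = 162.6800  ⇒  Var(R_m) = 162.6800 / 4 = 40.6700
β = Cov / Var(R_m) = 78.7675 / 40.6700 = 1.9367
MRP = 7.81% − 3.17% = 4.64%
E(R) = R_f + β × MRP = 3.17% + 1.9367 × 4.64% = 12.16%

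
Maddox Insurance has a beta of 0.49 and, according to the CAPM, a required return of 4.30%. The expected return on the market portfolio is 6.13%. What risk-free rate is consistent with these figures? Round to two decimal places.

2.54%

E(R) = R_f + β(E(R_m) − R_f) = R_f(1 − β) + β·E(R_m)
4.30% = R_f × (1 − 0.49) + 0.49 × 6.13%
4.30% = R_f × 0.51 + 3.0037%
R_f = (4.30% − 3.0037%) / 0.51 = 2.54%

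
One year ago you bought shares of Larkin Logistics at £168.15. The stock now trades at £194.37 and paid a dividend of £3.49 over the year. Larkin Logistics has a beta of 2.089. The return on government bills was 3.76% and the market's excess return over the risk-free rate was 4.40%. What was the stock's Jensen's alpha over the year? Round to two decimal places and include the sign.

Realised HPR = (P1 + D1 − P0) / P0 = (194.37 + 3.49 − 168.15) / 168.15 = 29.71 / 168.15 = 17.6687%
CAPM required = R_f + β·MRP = 3.76% + 2.089 × 4.40% = 12.95160%
α = realised − required = 17.6687% − 12.95160% = +4.72%

+4.72%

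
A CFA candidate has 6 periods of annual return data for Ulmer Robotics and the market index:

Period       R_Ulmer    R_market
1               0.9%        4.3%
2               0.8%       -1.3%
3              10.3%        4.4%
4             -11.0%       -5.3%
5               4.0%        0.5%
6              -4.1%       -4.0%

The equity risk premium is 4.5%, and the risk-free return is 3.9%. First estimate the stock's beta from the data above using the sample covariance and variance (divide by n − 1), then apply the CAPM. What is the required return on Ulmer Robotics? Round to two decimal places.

Mean R_i = (0.9 + 0.8 + 10.3 − 11.0 + 4.0 − 4.1) / 6 = 0.1500%
Mean R_m = (4.3 − 1.3 + 4.4 − 5.3 + 0.5 − 4.0) / 6 = -0.2333%
Σ(R_i − R̄_i)(R_m − R̄_m) = 125.0600  ⇒  Cov = 125.0600 / 5 = 25.0120
Σ(R_m − R̄_m)² = 83.5533  ⇒  Var(R_m) = 83.5533 / 5 = 16.7107
β = Cov / Var(R_m) = 25.0120 / 16.7107 = 1.4968
E(R) = R_f + β × MRP = 3.9% + 1.4968 × 4.5% = 10.64%

10.64%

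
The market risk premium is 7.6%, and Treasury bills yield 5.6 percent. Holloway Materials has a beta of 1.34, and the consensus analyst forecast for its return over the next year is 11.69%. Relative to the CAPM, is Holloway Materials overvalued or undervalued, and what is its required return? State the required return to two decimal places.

Required return = R_f + β·MRP = 5.6% + 1.34 × 7.6% = 15.78%
Forecast 11.69% < required 15.78% → the stock plots below the SML → overvalued.

Overvalued; required return 15.78%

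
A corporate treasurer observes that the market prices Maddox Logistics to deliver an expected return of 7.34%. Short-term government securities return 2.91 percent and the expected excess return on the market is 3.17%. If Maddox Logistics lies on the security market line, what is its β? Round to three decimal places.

1.397

β = (E(R) − R_f) / MRP = (7.34% − 2.91%) / 3.17% = 4.43% / 3.17% = 1.397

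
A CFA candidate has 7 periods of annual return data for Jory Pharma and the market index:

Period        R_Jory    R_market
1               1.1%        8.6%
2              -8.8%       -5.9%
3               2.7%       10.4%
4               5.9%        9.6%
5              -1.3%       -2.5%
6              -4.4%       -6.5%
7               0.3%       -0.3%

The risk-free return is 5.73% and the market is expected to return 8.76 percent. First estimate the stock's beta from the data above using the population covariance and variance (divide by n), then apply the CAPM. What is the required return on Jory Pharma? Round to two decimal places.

Mean R_i = (1.1 − 8.8 + 2.7 + 5.9 − 1.3 − 4.4 + 0.3) / 7 = -0.6429%
Mean R_m = (8.6 − 5.9 + 10.4 + 9.6 − 2.5 − 6.5 − 0.3) / 7 = 1.9143%
Σ(R_i − R̄_i)(R_m − R̄_m) = 186.4743  ⇒  Cov = 186.4743 / 7 = 26.6392
Σ(R_m − R̄_m)² = 332.0286  ⇒  Var(R_m) = 332.0286 / 7 = 47.4327
β = Cov / Var(R_m) = 26.6392 / 47.4327 = 0.5616
MRP = 8.76% − 5.73% = 3.03%
E(R) = R_f + β × MRP = 5.73% + 0.5616 × 3.03% = 7.43%

7.43%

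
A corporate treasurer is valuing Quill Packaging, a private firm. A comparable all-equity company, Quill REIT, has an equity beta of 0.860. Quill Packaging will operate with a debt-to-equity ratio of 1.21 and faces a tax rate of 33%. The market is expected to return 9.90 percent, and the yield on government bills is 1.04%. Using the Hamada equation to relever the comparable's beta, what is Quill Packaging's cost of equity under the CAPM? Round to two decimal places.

β_L = β_U × [1 + (1 − t)(D/E)] = 0.860 × [1 + (1 − 0.33) × 1.21]
    = 0.860 × [1 + 0.67 × 1.21] = 0.860 × 1.8107 = 1.5572
MRP = 9.90% − 1.04% = 8.86%
E(R) = R_f + β_L × MRP = 1.04% + 1.5572 × 8.86% = 14.84%

14.84%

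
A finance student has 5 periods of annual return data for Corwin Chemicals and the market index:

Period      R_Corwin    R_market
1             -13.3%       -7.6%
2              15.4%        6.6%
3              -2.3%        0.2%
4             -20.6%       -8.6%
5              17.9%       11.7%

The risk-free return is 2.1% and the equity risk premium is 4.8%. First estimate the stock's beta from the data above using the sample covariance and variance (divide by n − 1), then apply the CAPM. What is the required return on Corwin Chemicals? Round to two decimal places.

11.20%

Mean R_i = (-13.3 + 15.4 − 2.3 − 20.6 + 17.9) / 5 = -0.5800%
Mean R_m = (-7.6 + 6.6 + 0.2 − 8.6 + 11.7) / 5 = 0.4600%
Σ(R_i − R̄_i)(R_m − R̄_m) = 590.1840  ⇒  Cov = 590.1840 / 4 = 147.5460
Σ(R_m − R̄_m)² = 311.1520  ⇒  Var(R_m) = 311.1520 / 4 = 77.7880
β = Cov / Var(R_m) = 147.5460 / 77.7880 = 1.8968
E(R) = R_f + β × MRP = 2.1% + 1.8968 × 4.8% = 11.20%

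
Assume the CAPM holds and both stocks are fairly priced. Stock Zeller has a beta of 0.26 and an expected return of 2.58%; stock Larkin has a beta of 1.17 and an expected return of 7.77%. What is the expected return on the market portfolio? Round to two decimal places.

Both satisfy E(R) = R_f + β·MRP, so the slope of the SML is
MRP = (7.77% − 2.58%) / (1.17 − 0.26) = 5.19% / 0.91 = 5.7033%
R_f = E(R_Zeller) − β_Zeller·MRP = 2.58% − 0.26 × 5.7033% = 1.0971%
E(R_m) = R_f + MRP = 1.0971% + 5.7033% = 6.80%

6.80%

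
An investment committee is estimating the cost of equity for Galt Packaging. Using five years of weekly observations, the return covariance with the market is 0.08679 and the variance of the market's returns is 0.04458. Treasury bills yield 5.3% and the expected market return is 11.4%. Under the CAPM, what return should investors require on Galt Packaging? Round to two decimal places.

β = Cov(R_i, R_m) / Var(R_m) = 0.08679 / 0.04458 = 1.9468
MRP = 11.4% − 5.3% = 6.10%
E(R) = R_f + β × MRP = 5.3% + 1.9468 × 6.1% = 17.18%

17.18%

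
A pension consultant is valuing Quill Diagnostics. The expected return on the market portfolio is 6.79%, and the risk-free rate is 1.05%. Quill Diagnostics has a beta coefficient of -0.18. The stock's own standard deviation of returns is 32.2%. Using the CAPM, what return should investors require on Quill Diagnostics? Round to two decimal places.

0.02%

Market risk premium = E(R_m) − R_f = 6.79% − 1.05% = 5.74%
E(R) = R_f + β × MRP = 1.05% + -0.18 × 5.74% = 0.02%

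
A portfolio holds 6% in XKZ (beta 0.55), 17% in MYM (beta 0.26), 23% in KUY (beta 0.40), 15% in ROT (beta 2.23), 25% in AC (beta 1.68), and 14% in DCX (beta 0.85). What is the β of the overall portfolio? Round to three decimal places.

1.043

β_P = Σ w_i β_i = 0.06×0.55 + 0.17×0.26 + 0.23×0.40 + 0.15×2.23 + 0.25×1.68 + 0.14×0.85 = 1.0427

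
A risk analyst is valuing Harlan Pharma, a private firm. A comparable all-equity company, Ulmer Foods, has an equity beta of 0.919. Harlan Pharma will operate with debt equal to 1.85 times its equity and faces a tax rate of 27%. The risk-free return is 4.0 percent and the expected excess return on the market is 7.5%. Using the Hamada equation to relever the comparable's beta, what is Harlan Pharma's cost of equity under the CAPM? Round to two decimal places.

β_L = β_U × [1 + (1 − t)(D/E)] = 0.919 × [1 + (1 − 0.27) × 1.85]
    = 0.919 × [1 + 0.73 × 1.85] = 0.919 × 2.3505 = 2.1601
E(R) = R_f + β_L × MRP = 4.0% + 2.1601 × 7.5% = 20.20%

20.20%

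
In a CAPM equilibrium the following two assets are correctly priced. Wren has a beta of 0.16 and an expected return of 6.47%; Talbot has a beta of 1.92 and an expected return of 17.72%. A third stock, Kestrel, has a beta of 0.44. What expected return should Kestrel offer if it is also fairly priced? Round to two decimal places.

8.26%

MRP (SML slope) = (17.72% − 6.47%) / (1.92 − 0.16) = 11.25% / 1.76 = 6.3920%
R_f (intercept) = 6.47% − 0.16 × 6.3920% = 5.4473%
E(R_Kestrel) = R_f + β × MRP = 5.4473% + 0.44 × 6.3920% = 8.26%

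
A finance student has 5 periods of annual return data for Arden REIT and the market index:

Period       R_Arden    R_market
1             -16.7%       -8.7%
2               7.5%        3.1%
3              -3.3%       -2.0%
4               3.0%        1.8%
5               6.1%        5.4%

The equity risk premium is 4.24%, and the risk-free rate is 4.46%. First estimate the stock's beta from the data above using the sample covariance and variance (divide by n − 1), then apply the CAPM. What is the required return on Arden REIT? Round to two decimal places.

Mean R_i = (-16.7 + 7.5 − 3.3 + 3.0 + 6.1) / 5 = -0.6800%
Mean R_m = (-8.7 + 3.1 − 2.0 + 1.8 + 5.4) / 5 = -0.0800%
Σ(R_i − R̄_i)(R_m − R̄_m) = 213.2080  ⇒  Cov = 213.2080 / 4 = 53.3020
Σ(R_m − R̄_m)² = 121.6680  ⇒  Var(R_m) = 121.6680 / 4 = 30.4170
β = Cov / Var(R_m) = 53.3020 / 30.4170 = 1.7524
E(R) = R_f + β × MRP = 4.46% + 1.7524 × 4.24% = 11.89%

11.89%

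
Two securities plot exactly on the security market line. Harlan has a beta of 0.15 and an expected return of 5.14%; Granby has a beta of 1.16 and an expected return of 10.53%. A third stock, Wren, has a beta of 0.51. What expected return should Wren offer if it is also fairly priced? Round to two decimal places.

7.06%

MRP (SML slope) = (10.53% − 5.14%) / (1.16 − 0.15) = 5.39% / 1.01 = 5.3366%
R_f (intercept) = 5.14% − 0.15 × 5.3366% = 4.3395%
E(R_Wren) = R_f + β × MRP = 4.3395% + 0.51 × 5.3366% = 7.06%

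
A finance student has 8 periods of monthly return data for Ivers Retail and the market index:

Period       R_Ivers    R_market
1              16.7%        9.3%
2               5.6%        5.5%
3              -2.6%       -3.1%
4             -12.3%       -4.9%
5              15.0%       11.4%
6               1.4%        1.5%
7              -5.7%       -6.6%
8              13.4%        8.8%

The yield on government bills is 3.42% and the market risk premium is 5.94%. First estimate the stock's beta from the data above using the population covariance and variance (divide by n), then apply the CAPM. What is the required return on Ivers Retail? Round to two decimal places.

12.01%

Mean R_i = (16.7 + 5.6 − 2.6 − 12.3 + 15.0 + 1.4 − 5.7 + 13.4) / 8 = 3.9375%
Mean R_m = (9.3 + 5.5 − 3.1 − 4.9 + 11.4 + 1.5 − 6.6 + 8.8) / 8 = 2.7375%
Σ(R_i − R̄_i)(R_m − R̄_m) = 496.8488  ⇒  Cov = 496.8488 / 8 = 62.1061
Σ(R_m − R̄_m)² = 343.6188  ⇒  Var(R_m) = 343.6188 / 8 = 42.9524
β = Cov / Var(R_m) = 62.1061 / 42.9524 = 1.4459
E(R) = R_f + β × MRP = 3.42% + 1.4459 × 5.94% = 12.01%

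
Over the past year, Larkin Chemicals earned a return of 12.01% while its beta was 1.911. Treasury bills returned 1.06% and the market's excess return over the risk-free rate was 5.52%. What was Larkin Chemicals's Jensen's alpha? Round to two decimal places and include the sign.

+0.40%

CAPM benchmark = R_f + β(R_m − R_f) = 1.06% + 1.911 × 5.52% = 11.60872%
α = actual − benchmark = 12.01% − 11.60872% = +0.40%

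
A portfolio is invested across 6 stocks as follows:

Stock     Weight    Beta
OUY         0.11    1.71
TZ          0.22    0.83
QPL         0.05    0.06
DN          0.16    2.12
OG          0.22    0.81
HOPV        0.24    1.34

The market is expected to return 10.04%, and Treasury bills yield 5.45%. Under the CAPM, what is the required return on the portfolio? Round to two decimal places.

β_P = Σ w_i β_i = 0.11×1.71 + 0.22×0.83 + 0.05×0.06 + 0.16×2.12 + 0.22×0.81 + 0.24×1.34 = 1.2127
MRP = 10.04% − 5.45% = 4.59%
E(R_P) = R_f + β_P × MRP = 5.45% + 1.2127 × 4.59% = 11.02%

11.02%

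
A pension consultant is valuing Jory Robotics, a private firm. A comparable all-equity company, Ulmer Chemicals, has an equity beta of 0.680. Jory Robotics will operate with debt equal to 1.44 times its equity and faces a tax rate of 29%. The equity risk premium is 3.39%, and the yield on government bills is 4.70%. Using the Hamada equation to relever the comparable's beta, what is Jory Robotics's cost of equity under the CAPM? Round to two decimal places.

9.36%

β_L = β_U × [1 + (1 − t)(D/E)] = 0.680 × [1 + (1 − 0.29) × 1.44]
    = 0.680 × [1 + 0.71 × 1.44] = 0.680 × 2.0224 = 1.3752
E(R) = R_f + β_L × MRP = 4.70% + 1.3752 × 3.39% = 9.36%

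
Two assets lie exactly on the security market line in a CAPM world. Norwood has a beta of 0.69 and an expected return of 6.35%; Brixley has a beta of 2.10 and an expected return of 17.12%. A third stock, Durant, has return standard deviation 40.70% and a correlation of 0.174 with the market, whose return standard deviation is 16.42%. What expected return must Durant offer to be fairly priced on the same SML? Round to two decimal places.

MRP = (17.12% − 6.35%) / (2.10 − 0.69) = 7.6383%
R_f = 6.35% − 0.69 × 7.6383% = 1.0796%
β_Durant = ρ·σ_i/σ_m = 0.174 × 40.70 / 16.42 = 0.4313
E(R_Durant) = R_f + β × MRP = 1.0796% + 0.4313 × 7.6383% = 4.37%

4.37%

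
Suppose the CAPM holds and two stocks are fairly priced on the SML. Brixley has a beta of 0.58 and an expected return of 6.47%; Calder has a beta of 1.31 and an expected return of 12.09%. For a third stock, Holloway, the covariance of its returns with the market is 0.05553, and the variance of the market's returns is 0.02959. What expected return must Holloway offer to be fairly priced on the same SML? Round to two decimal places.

16.45%

MRP = (12.09% − 6.47%) / (1.31 − 0.58) = 7.6986%
R_f = 6.47% − 0.58 × 7.6986% = 2.0048%
β_Holloway = Cov / Var(R_m) = 0.05553 / 0.02959 = 1.8766
E(R_Holloway) = R_f + β × MRP = 2.0048% + 1.8766 × 7.6986% = 16.45%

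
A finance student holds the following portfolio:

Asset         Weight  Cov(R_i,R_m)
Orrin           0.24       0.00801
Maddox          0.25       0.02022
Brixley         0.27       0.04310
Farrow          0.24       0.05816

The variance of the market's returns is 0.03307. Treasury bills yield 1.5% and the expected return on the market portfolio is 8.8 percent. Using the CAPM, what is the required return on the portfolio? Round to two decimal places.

β_Orrin = 0.00801 / 0.03307 = 0.2422
β_Maddox = 0.02022 / 0.03307 = 0.6114
β_Brixley = 0.04310 / 0.03307 = 1.3033
β_Farrow = 0.05816 / 0.03307 = 1.7587
β_P = Σ w_i β_i = 0.24×0.2422 + 0.25×0.6114 + 0.27×1.3033 + 0.24×1.7587 = 0.9850
MRP = 8.8% − 1.5% = 7.30%
E(R_P) = R_f + β_P × MRP = 1.5% + 0.9850 × 7.3% = 8.69%

8.69%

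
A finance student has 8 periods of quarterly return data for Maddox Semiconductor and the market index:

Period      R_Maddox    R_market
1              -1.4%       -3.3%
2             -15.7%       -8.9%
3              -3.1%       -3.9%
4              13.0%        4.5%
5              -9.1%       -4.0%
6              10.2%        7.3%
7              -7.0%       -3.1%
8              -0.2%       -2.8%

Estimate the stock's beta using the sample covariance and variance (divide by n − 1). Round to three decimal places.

1.734

Mean R_i = (-1.4 − 15.7 − 3.1 + 13.0 − 9.1 + 10.2 − 7.0 − 0.2) / 8 = -1.6625%
Mean R_m = (-3.3 − 8.9 − 3.9 + 4.5 − 4.0 + 7.3 − 3.1 − 2.8) / 8 = -1.7750%
Σ(R_i − R̄_i)(R_m − R̄_m) = 324.4525  ⇒  Cov = 324.4525 / 7 = 46.3504
Σ(R_m − R̄_m)² = 187.0950  ⇒  Var(R_m) = 187.0950 / 7 = 26.7279
β = Cov / Var(R_m) = 46.3504 / 26.7279 = 1.7342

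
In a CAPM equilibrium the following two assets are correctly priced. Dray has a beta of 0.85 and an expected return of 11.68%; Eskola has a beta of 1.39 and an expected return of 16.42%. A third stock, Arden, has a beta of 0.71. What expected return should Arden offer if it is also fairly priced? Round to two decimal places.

10.45%

MRP (SML slope) = (16.42% − 11.68%) / (1.39 − 0.85) = 4.74% / 0.54 = 8.7778%
R_f (intercept) = 11.68% − 0.85 × 8.7778% = 4.2189%
E(R_Arden) = R_f + β × MRP = 4.2189% + 0.71 × 8.7778% = 10.45%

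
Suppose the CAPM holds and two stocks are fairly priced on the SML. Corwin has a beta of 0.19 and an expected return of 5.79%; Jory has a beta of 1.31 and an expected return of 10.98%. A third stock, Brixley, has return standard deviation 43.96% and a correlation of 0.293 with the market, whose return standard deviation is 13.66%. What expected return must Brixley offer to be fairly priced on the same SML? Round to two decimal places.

MRP = (10.98% − 5.79%) / (1.31 − 0.19) = 4.6339%
R_f = 5.79% − 0.19 × 4.6339% = 4.9096%
β_Brixley = ρ·σ_i/σ_m = 0.293 × 43.96 / 13.66 = 0.9429
E(R_Brixley) = R_f + β × MRP = 4.9096% + 0.9429 × 4.6339% = 9.28%

9.28%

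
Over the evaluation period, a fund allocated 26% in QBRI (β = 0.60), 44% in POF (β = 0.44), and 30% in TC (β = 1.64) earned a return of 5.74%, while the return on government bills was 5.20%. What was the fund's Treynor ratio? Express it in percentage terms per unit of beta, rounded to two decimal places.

β_P = 0.26×0.60 + 0.44×0.44 + 0.30×1.64 = 0.8416
Treynor = (R_P − R_f) / β_P = (5.74% − 5.20%) / 0.8416 = 0.54% / 0.8416 = 0.64%

0.64%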